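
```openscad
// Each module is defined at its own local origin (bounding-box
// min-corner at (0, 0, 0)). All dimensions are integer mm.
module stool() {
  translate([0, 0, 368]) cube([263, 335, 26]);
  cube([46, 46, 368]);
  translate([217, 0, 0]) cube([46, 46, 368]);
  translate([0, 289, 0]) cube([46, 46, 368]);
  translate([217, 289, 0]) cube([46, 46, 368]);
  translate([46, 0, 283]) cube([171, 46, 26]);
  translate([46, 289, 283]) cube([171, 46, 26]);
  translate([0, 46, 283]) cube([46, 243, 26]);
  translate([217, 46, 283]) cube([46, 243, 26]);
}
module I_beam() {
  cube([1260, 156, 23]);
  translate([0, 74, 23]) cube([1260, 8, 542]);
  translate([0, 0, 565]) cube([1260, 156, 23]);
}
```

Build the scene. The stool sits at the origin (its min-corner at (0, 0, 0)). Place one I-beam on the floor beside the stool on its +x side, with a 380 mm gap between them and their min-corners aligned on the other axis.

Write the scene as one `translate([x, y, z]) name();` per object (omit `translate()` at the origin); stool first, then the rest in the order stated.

stool();
translate([643, 0, 0]) I_beam();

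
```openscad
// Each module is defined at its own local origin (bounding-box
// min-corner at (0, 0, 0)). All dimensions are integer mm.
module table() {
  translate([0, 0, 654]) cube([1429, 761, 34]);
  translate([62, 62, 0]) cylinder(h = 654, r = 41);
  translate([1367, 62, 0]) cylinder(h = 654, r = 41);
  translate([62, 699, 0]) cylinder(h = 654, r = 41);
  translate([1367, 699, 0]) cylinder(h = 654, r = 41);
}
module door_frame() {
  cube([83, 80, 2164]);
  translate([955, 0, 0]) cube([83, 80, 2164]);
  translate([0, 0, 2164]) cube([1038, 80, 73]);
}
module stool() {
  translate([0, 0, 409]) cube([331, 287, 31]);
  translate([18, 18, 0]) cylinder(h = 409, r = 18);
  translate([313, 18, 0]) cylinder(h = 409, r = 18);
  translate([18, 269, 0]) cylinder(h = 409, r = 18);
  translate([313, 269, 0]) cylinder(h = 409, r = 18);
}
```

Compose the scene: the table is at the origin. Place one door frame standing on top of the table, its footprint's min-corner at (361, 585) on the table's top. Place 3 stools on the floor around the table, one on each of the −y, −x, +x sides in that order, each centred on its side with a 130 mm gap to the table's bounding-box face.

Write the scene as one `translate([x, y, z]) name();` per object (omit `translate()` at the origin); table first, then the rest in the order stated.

table();
translate([361, 585, 688]) door_frame();
translate([549, -417, 0]) stool();
translate([-461, 237, 0]) stool();
translate([1559, 237, 0]) stool();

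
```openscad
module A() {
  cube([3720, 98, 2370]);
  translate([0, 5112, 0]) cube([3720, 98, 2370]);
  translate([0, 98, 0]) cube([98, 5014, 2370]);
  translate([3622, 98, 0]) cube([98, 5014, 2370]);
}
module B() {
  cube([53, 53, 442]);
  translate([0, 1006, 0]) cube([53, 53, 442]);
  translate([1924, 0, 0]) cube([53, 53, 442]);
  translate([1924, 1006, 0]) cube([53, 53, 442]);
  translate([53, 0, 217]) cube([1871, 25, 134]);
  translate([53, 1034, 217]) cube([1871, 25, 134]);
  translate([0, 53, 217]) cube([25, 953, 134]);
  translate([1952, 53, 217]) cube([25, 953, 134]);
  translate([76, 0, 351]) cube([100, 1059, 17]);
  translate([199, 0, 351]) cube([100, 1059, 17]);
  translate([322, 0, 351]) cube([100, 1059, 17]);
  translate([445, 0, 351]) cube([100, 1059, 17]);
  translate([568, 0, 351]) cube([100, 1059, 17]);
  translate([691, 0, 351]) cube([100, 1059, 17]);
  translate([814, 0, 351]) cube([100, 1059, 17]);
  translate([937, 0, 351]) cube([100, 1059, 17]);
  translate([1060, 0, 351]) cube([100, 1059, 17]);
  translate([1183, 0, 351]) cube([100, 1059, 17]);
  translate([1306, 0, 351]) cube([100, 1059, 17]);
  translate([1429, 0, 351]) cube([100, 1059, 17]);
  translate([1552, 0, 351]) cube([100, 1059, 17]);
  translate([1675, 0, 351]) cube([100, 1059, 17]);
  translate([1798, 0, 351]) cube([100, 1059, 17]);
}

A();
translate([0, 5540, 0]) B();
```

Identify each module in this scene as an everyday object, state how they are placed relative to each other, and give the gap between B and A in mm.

The bed frame's nearest face is 330 mm from the house frame's +y face.

A is a house frame. B is a bed frame. The bed frame is on the floor beside the house frame on its +y side. The gap between the bed frame and the house frame is 330 mm.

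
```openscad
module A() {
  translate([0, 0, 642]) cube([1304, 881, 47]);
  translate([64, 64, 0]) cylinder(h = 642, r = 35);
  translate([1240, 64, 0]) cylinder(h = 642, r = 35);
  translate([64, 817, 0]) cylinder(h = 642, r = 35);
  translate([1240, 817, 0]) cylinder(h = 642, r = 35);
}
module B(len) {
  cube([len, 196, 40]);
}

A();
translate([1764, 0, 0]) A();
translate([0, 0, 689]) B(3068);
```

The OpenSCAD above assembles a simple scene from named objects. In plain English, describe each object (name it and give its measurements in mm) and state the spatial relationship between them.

A is a rectangular dining table. The top is 1304×881×47 mm with its upper surface at z = 689 mm. It stands on four round legs of 70 mm diameter, each leg's bounding box inset 29 mm from the nearest pair of top edges, running from the floor to the underside of the top.

B is a rectangular beam 3068 mm long (x), 196 mm deep (y), 40 mm thick (z).

The beam spans the tops of two tables placed 460 mm apart, resting at z = 689 mm.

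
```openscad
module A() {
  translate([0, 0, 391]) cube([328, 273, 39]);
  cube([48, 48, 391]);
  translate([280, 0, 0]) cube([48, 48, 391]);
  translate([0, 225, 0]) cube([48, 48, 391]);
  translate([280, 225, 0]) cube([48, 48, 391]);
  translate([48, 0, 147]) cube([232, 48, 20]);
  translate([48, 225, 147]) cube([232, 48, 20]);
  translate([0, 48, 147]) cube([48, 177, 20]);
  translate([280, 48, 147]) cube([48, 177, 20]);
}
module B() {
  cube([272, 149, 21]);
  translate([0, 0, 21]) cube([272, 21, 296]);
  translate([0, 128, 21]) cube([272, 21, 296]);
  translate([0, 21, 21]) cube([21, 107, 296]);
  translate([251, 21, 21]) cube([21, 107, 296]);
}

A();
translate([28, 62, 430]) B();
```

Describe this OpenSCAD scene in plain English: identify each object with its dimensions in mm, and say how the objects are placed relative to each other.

A is a four-legged stool. The seat is 328×273 mm, 39 mm thick, top at z = 430 mm. It stands on four square legs, each 48×48 mm in cross-section, from z = 0 to the seat underside, each flush with a corner of the seat. Four stretchers, 48 mm wide and 20 mm tall, connect adjacent legs with their undersides at z = 147 mm, each running between the inner faces of the legs it joins and aligned with the legs' outer faces on the other axis.

B is an open-topped rectangular box: outside dimensions 272×149×317 mm, with a uniform wall and base thickness of 21 mm. The base is a full 272×149 slab on the floor; four walls sit on top of the base. The front and back walls (the −y and +y sides) span the full width; the two side walls fit between them.

The open box is on top of the stool, centred.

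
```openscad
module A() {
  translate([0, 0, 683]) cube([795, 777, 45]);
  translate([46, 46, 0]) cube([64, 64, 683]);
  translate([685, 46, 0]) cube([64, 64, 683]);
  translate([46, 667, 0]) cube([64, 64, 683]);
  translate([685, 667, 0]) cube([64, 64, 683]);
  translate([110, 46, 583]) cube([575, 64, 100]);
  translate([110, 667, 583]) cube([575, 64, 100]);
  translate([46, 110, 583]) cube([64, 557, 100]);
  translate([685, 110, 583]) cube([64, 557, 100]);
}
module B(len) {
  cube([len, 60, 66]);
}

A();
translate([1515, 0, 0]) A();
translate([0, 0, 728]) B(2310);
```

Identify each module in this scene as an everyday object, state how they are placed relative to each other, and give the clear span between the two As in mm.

A is a table. B is a beam. A beam spans the tops of two tables. The clear span between the two tables is 720 mm.

Second table starts at x = 1515; first ends at x = 795; clear span = 1515 − 795 = 720 mm.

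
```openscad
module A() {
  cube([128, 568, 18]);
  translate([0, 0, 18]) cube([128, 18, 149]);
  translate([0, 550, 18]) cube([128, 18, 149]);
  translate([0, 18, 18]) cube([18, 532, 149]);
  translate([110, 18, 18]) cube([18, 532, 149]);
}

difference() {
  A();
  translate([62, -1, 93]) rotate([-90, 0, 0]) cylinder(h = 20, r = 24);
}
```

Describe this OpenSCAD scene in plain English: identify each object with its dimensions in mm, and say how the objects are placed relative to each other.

A is an open-topped rectangular box: outside dimensions 128×568×167 mm, with a uniform wall and base thickness of 18 mm. The base is a full 128×568 slab on the floor; four walls sit on top of the base. The front and back walls (the −y and +y sides) span the full width; the two side walls fit between them.

The open box has a circular hole of radius 24 mm through its front wall, centred at (x = 62, z = 93).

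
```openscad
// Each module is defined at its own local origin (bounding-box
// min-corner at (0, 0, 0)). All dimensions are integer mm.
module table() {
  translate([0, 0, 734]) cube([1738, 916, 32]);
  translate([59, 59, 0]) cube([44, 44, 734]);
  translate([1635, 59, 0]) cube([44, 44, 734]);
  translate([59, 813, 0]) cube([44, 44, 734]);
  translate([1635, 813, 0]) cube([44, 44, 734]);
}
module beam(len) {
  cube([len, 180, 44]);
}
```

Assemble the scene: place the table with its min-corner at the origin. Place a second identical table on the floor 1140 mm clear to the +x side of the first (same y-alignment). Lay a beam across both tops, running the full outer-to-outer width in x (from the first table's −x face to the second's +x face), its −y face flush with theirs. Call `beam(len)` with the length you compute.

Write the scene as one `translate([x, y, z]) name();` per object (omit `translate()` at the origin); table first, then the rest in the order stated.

table();
translate([2878, 0, 0]) table();
translate([0, 0, 766]) beam(4616);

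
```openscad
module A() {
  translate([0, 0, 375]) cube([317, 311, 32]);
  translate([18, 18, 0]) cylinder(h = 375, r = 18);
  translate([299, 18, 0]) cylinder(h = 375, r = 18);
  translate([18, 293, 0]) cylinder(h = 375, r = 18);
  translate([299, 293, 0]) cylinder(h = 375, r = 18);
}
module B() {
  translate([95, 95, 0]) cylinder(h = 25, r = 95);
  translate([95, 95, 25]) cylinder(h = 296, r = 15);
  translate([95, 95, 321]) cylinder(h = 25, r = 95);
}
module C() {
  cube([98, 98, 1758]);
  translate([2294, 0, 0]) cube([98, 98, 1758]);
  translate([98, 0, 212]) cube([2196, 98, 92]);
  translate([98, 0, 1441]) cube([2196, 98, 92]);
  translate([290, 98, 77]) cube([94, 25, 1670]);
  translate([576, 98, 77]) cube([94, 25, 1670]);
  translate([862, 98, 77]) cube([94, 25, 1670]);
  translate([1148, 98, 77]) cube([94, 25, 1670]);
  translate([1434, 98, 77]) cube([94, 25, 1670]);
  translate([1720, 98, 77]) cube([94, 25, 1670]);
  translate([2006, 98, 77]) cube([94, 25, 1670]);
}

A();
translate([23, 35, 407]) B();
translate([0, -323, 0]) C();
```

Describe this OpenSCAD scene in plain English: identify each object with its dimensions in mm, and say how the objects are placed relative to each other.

A is a simple wooden stool: a rectangular seat 317 mm (x) by 311 mm (y), 32 mm thick, top face at z = 407 mm, on four round legs, each 36 mm in diameter. The legs rest on z = 0, each leg's axis is inset half a diameter from the nearest pair of seat edges (so the leg's bounding box is flush with the corner).

B is a spool: two coaxial disc flanges of radius 95 mm and thickness 25 mm, joined by a core cylinder of radius 15 mm and height 296 mm. The lower flange rests on z = 0 and the three cylinders share a vertical axis.

C is a fence section. Two 98×98 mm posts, 1758 mm tall, stand on the floor with a clear span of 2196 mm between their inner faces. Two horizontal rails of 98×92 mm section span the gap between the posts with their undersides at z = 212 mm and z = 1441 mm, flush with the posts' −y face. 7 pickets, each 94 mm wide, 25 mm thick and 1670 mm tall, are fixed to the +y face of the rails with their bottoms at z = 77 mm, evenly spaced across the span with equal gaps (rounded down to the nearest mm) at the −x end and between each pair — any rounding remainder accumulates at the +x end.

The spool is on top of the stool. The fence section is on the floor beside the stool on its −y side.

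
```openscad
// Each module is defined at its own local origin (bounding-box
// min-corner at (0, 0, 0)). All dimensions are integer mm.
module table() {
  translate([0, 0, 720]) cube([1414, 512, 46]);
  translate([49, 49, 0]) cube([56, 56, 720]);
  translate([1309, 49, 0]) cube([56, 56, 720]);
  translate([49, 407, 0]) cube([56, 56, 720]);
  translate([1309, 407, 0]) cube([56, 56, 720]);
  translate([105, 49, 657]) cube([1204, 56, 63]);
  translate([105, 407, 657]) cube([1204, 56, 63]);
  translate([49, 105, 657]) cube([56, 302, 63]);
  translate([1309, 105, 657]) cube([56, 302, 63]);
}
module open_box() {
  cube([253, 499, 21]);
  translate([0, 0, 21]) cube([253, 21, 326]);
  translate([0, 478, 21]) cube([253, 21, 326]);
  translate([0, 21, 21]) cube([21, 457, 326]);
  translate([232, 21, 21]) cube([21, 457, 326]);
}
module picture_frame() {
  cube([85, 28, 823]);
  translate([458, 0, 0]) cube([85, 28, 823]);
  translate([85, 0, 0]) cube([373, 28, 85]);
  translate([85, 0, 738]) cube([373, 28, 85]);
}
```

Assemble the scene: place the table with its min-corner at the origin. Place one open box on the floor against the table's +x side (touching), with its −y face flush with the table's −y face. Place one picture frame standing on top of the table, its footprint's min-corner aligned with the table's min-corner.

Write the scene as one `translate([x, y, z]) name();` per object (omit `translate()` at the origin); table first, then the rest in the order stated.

table();
translate([1414, 0, 0]) open_box();
translate([0, 0, 766]) picture_frame();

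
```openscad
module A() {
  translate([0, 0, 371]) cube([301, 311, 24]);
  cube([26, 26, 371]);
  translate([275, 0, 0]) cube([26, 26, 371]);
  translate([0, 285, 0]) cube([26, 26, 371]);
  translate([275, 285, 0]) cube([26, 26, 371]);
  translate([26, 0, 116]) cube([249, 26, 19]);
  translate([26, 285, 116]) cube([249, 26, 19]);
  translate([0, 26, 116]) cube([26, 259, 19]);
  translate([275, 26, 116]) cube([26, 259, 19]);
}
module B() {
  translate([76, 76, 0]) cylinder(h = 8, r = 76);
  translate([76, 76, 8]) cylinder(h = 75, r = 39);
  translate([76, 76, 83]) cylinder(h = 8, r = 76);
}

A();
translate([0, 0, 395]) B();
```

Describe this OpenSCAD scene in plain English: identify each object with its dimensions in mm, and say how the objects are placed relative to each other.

A is a simple wooden stool: a rectangular seat 301 mm (x) by 311 mm (y), 24 mm thick, top face at z = 395 mm, on four square legs, each 26×26 mm in cross-section. The legs rest on z = 0, each flush with a corner of the seat. Four stretchers, 26 mm wide and 19 mm tall, connect adjacent legs with their undersides at z = 116 mm, each running between the inner faces of the legs it joins and aligned with the legs' outer faces on the other axis.

B is a spool: two coaxial disc flanges of radius 76 mm and thickness 8 mm, joined by a core cylinder of radius 39 mm and height 75 mm. The lower flange rests on z = 0 and the three cylinders share a vertical axis.

The spool is on top of the stool.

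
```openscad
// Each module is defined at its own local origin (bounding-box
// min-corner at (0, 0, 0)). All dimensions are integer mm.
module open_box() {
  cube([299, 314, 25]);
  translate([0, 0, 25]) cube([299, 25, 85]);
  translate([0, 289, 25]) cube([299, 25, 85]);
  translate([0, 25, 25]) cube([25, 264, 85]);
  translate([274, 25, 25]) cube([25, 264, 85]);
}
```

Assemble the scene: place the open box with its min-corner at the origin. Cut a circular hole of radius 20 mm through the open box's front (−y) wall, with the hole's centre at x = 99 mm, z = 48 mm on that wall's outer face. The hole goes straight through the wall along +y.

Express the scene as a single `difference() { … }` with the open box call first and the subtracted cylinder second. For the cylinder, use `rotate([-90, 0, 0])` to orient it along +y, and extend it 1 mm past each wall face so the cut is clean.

difference() {
  open_box();
  translate([99, -1, 48]) rotate([-90, 0, 0]) cylinder(h = 27, r = 20);
}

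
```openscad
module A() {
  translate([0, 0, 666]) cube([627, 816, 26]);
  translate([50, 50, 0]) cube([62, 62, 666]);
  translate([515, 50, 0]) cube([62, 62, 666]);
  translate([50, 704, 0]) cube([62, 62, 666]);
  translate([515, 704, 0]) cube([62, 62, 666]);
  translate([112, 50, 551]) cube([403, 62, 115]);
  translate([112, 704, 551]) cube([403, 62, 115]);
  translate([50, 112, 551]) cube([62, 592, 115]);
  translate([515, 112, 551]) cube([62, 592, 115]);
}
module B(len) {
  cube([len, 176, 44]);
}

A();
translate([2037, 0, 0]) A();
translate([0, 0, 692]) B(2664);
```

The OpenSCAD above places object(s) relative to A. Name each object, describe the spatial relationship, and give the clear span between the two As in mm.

A is a table. B is a beam. A beam spans the tops of two tables. The clear span between the two tables is 1410 mm.

Second table starts at x = 2037; first ends at x = 627; clear span = 2037 − 627 = 1410 mm.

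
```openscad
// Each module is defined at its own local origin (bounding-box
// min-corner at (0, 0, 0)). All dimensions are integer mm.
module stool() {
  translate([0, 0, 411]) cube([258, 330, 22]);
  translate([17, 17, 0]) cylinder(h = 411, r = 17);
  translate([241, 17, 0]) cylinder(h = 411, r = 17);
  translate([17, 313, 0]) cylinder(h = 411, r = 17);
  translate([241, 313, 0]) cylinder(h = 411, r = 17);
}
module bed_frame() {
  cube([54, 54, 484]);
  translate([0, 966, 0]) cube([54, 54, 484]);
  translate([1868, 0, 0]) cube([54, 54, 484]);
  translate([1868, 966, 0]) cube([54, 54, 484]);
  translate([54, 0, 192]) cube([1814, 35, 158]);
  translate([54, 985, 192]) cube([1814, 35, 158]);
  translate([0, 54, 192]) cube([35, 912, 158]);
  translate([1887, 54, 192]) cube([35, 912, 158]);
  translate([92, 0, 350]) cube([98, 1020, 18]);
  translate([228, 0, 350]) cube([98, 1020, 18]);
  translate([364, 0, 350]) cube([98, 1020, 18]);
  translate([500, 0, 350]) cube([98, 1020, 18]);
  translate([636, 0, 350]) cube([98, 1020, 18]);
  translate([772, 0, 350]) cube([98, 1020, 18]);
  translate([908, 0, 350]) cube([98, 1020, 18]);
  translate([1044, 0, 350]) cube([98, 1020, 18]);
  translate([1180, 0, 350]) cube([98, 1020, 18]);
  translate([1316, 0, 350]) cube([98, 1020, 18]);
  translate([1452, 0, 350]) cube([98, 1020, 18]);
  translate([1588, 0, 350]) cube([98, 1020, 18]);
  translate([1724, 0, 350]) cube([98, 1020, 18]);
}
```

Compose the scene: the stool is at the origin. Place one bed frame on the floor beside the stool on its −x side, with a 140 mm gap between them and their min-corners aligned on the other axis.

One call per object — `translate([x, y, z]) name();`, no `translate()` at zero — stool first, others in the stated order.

stool();
translate([-2062, 0, 0]) bed_frame();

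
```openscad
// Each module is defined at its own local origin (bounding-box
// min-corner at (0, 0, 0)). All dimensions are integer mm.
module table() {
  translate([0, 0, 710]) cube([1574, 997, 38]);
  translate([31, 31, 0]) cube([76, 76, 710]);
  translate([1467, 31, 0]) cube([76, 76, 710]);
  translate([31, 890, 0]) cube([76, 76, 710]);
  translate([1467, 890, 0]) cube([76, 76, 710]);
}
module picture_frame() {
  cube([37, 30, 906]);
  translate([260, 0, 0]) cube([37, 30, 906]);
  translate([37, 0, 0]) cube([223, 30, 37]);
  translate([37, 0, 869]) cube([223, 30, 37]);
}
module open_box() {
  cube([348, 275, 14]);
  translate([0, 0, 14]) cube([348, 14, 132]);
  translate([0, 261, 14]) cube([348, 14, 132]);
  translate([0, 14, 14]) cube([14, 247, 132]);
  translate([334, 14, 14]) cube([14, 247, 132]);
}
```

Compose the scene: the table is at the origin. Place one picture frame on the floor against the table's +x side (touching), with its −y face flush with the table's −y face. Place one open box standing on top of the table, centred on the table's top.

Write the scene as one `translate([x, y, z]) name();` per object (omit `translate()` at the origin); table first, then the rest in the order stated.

table();
translate([1574, 0, 0]) picture_frame();
translate([613, 361, 748]) open_box();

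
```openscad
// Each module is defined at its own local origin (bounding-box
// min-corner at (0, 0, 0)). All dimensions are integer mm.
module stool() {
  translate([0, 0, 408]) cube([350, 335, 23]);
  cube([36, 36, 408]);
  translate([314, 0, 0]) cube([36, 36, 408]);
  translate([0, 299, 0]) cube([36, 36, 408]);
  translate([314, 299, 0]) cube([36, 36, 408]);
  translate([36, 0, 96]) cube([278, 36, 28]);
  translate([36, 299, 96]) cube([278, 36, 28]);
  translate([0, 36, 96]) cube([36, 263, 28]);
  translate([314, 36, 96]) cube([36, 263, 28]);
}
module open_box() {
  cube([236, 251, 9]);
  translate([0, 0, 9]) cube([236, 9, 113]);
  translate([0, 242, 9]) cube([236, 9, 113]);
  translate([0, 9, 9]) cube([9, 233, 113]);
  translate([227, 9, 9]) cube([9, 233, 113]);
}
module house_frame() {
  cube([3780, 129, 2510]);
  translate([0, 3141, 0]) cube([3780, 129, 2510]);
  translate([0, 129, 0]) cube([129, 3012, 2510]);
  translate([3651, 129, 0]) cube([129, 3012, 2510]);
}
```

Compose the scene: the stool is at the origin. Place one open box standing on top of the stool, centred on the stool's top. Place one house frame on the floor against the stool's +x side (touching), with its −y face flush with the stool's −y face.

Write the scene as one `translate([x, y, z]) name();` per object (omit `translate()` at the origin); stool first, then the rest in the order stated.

stool();
translate([57, 42, 431]) open_box();
translate([350, 0, 0]) house_frame();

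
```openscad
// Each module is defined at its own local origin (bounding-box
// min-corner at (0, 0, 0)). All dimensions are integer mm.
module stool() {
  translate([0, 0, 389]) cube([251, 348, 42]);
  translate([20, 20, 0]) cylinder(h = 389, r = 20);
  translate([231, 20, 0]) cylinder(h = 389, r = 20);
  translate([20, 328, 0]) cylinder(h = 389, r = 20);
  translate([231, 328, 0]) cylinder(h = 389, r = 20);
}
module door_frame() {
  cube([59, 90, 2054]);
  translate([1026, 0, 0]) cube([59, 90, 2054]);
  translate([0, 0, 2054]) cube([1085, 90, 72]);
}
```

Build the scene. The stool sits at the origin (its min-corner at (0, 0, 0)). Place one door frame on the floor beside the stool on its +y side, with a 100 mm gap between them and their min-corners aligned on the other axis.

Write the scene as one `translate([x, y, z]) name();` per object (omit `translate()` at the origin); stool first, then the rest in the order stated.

stool();
translate([0, 448, 0]) door_frame();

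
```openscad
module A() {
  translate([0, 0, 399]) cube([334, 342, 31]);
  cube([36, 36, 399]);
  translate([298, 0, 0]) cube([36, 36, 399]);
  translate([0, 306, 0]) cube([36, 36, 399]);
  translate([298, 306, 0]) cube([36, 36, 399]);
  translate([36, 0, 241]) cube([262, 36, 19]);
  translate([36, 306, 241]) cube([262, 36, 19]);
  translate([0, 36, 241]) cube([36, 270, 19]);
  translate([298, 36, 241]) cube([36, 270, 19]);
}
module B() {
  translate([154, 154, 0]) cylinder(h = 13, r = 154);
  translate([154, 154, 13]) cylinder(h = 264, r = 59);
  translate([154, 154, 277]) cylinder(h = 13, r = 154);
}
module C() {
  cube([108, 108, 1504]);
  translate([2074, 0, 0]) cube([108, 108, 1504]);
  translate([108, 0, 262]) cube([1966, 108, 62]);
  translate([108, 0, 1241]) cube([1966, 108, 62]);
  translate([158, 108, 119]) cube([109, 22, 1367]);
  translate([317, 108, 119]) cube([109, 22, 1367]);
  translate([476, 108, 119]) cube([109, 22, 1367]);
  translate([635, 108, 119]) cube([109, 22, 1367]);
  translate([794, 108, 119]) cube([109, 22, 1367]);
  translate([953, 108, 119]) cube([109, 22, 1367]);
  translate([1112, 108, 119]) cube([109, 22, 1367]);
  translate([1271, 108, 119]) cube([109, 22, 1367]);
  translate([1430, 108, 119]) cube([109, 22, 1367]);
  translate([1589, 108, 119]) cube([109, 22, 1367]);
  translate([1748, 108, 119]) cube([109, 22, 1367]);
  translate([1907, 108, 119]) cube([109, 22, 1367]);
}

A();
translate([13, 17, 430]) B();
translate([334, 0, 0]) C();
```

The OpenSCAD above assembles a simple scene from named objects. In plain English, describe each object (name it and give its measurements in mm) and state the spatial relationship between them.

A is a simple wooden stool: a rectangular seat 334 mm (x) by 342 mm (y), 31 mm thick, top face at z = 430 mm, on four square legs, each 36×36 mm in cross-section. The legs rest on z = 0, each flush with a corner of the seat. Four stretchers, 36 mm wide and 19 mm tall, connect adjacent legs with their undersides at z = 241 mm, each running between the inner faces of the legs it joins and aligned with the legs' outer faces on the other axis.

B is a spool: two coaxial disc flanges of radius 154 mm and thickness 13 mm, joined by a core cylinder of radius 59 mm and height 264 mm. The lower flange rests on z = 0 and the three cylinders share a vertical axis.

C is a fence section. Two 108×108 mm posts, 1504 mm tall, stand on the floor with a clear span of 1966 mm between their inner faces. Two horizontal rails of 108×62 mm section span the gap between the posts with their undersides at z = 262 mm and z = 1241 mm, flush with the posts' −y face. 12 pickets, each 109 mm wide, 22 mm thick and 1367 mm tall, are fixed to the +y face of the rails with their bottoms at z = 119 mm, evenly spaced across the span with equal gaps (rounded down to the nearest mm) at the −x end and between each pair — any rounding remainder accumulates at the +x end.

The spool is on top of the stool, centred. The fence section is against the stool's +x side, with their −y faces flush.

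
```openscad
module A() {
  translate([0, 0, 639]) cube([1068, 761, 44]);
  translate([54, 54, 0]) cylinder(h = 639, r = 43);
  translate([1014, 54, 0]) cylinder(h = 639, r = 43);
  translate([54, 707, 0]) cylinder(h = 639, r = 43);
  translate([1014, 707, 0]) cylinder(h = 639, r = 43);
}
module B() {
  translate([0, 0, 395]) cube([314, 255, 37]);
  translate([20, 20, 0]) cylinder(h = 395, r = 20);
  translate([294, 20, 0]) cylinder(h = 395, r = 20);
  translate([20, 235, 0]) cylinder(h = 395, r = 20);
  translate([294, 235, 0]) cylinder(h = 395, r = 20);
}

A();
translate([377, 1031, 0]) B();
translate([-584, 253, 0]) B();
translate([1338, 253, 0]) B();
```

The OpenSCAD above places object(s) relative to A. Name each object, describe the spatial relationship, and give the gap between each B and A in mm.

Each stool's nearest face is 270 mm from the table's bounding box.

A is a table. B is a stool. Three stools sit around the table at the +y, −x, +x sides. The gap between each stool and the table is 270 mm.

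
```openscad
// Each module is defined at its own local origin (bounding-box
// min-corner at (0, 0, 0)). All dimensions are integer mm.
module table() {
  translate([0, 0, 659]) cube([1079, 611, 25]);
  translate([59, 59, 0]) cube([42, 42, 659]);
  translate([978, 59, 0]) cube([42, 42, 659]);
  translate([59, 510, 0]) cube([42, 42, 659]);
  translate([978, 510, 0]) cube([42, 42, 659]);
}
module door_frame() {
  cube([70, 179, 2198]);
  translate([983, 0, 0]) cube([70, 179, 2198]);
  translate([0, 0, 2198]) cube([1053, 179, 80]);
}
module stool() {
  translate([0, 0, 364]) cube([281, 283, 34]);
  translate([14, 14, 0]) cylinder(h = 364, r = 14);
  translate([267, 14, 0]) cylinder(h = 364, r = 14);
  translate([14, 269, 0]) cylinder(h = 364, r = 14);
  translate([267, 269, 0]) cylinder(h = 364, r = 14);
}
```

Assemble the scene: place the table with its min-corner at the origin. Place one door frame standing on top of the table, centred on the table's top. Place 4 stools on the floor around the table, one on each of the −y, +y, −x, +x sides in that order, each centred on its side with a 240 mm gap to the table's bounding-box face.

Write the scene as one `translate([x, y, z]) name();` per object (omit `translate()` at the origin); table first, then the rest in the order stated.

table();
translate([13, 216, 684]) door_frame();
translate([399, -523, 0]) stool();
translate([399, 851, 0]) stool();
translate([-521, 164, 0]) stool();
translate([1319, 164, 0]) stool();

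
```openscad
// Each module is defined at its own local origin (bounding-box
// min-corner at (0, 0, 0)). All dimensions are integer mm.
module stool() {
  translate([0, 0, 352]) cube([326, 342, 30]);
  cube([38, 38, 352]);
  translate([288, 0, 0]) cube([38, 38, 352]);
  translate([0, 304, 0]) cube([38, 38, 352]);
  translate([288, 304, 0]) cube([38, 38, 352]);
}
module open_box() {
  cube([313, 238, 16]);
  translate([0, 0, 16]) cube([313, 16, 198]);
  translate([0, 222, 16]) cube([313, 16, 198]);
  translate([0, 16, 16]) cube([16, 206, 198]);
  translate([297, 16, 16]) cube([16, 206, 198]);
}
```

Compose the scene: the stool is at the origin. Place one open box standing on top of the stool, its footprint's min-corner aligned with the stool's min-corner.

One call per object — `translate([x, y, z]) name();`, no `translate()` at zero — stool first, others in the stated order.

stool();
translate([0, 0, 382]) open_box();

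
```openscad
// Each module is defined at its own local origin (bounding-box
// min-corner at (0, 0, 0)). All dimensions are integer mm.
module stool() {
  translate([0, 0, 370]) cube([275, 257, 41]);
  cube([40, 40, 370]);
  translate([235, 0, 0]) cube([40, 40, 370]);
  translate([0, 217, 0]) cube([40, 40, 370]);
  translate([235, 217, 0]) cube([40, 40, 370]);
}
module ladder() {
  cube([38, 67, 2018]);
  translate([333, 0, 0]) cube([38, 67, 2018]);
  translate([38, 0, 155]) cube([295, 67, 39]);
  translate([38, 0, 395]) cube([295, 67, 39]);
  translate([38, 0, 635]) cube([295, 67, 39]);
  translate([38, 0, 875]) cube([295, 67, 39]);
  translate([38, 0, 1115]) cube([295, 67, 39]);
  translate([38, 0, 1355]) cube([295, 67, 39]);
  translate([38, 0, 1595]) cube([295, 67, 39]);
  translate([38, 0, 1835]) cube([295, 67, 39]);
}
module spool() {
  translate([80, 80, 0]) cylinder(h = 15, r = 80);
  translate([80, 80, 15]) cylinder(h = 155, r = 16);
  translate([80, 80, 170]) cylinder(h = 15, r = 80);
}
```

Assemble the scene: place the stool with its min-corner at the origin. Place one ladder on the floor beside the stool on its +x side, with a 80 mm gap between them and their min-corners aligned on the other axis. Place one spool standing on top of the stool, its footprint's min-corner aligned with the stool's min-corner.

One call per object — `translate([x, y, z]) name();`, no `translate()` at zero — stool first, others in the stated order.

stool();
translate([355, 0, 0]) ladder();
translate([0, 0, 411]) spool();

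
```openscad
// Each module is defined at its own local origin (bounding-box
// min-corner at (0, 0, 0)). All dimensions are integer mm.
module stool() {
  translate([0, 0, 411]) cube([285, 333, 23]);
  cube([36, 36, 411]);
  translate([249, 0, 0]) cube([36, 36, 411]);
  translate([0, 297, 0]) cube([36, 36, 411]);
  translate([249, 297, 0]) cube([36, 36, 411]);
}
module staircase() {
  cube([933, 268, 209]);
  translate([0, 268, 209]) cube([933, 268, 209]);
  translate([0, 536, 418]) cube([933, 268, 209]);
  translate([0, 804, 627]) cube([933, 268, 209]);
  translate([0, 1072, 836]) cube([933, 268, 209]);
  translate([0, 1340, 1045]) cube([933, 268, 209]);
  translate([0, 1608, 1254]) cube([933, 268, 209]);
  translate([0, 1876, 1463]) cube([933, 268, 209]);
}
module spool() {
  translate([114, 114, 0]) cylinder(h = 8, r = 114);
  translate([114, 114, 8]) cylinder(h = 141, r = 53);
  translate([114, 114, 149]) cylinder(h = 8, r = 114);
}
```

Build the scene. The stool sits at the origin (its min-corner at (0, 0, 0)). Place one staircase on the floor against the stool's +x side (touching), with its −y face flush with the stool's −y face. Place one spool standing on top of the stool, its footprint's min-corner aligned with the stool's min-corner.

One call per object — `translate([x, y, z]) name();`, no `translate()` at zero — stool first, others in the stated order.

stool();
translate([285, 0, 0]) staircase();
translate([0, 0, 434]) spool();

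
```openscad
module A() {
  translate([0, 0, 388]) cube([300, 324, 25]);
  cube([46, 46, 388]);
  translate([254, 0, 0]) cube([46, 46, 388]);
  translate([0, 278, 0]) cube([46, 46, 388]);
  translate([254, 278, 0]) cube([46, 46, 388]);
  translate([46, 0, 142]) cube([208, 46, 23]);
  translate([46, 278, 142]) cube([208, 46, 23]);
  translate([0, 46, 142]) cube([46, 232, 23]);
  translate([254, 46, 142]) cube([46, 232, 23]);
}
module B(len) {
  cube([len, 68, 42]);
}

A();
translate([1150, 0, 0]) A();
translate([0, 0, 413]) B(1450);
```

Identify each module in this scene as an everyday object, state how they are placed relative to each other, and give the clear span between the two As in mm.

A is a stool. B is a beam. A beam spans the tops of two stools. The clear span between the two stools is 850 mm.

Second stool starts at x = 1150; first ends at x = 300; clear span = 1150 − 300 = 850 mm.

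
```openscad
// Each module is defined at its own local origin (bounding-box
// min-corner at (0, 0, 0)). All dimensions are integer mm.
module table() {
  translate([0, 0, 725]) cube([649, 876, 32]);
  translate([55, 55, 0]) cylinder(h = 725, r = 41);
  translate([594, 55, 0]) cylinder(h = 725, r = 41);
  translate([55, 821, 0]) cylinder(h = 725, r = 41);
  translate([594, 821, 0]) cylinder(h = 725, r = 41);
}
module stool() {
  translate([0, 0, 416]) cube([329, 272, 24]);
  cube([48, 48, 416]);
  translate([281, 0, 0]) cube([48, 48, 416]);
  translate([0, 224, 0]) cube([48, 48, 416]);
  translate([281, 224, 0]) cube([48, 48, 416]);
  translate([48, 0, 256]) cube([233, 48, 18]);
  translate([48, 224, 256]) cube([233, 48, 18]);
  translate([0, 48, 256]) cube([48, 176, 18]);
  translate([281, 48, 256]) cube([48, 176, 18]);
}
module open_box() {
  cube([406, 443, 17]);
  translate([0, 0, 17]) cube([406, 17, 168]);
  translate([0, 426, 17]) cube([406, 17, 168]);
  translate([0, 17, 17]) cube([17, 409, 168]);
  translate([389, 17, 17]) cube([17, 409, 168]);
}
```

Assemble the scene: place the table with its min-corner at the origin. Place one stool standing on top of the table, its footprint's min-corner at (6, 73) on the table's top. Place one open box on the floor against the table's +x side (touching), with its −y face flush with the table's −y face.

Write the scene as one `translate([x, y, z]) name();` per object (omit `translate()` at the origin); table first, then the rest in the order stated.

table();
translate([6, 73, 757]) stool();
translate([649, 0, 0]) open_box();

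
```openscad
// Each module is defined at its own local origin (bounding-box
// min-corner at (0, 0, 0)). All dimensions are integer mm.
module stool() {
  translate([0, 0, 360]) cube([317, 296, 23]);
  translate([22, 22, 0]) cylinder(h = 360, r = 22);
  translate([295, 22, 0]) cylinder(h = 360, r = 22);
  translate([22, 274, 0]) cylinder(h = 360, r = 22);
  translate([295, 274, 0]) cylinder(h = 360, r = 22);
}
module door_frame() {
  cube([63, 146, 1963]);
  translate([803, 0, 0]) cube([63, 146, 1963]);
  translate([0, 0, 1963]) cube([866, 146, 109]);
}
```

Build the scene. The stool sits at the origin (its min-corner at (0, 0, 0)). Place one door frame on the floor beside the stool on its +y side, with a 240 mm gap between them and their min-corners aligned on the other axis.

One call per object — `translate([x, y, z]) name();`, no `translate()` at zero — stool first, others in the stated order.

stool();
translate([0, 536, 0]) door_frame();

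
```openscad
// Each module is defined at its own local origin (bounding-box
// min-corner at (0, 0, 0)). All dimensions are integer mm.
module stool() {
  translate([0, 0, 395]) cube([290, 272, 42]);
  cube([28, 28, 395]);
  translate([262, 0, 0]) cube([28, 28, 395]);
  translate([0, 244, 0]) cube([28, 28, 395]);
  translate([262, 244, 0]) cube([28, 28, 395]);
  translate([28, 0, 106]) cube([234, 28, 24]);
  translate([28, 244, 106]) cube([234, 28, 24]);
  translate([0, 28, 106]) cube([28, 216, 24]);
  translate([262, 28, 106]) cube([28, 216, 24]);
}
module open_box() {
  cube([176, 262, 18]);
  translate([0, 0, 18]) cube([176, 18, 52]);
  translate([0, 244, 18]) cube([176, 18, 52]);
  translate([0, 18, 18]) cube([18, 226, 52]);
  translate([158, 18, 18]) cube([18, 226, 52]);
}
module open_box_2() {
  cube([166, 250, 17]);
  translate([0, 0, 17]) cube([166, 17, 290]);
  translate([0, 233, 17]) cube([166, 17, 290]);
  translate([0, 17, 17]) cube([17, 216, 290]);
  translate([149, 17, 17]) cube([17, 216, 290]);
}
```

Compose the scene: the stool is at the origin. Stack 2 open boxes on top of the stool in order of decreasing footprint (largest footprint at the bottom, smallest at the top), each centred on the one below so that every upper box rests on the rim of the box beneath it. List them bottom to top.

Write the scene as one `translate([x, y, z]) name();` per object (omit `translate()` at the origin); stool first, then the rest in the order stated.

stool();
translate([57, 5, 437]) open_box();
translate([62, 11, 507]) open_box_2();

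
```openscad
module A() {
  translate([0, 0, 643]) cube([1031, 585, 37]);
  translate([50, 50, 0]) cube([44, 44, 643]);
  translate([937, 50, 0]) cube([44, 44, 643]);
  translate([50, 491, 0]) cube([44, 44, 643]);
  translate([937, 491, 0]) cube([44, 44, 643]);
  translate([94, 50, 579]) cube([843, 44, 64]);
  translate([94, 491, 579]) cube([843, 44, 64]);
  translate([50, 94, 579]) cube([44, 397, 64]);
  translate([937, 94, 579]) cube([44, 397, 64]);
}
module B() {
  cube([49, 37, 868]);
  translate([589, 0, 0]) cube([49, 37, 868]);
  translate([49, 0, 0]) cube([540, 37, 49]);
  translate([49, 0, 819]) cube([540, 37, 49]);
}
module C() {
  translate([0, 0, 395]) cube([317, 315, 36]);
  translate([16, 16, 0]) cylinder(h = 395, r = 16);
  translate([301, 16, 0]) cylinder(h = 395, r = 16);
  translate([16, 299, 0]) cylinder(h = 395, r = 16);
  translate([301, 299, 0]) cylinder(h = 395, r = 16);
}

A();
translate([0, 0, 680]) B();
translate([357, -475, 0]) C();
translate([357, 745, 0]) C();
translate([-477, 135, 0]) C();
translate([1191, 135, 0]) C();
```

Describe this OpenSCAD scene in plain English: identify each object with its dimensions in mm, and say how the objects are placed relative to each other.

A is a rectangular dining table. The top is 1031×585×37 mm with its upper surface at z = 680 mm. It stands on four 44×44 mm square legs, each inset 50 mm from the nearest pair of top edges, running from the floor to the underside of the top. Four apron rails, 44 mm thick and 64 mm tall, run between adjacent legs with their top edges flush with the underside of the top and their outer faces flush with the legs' outer faces.

B is a rectangular picture frame lying in the x–z plane (depth along y). The opening is 540 mm wide (x) by 770 mm tall (z), surrounded by a border 49 mm wide on all four sides. The frame is 37 mm deep and is made of two full-height vertical stiles with two horizontal rails fitted between them.

C is a simple wooden stool: a rectangular seat 317 mm (x) by 315 mm (y), 36 mm thick, top face at z = 431 mm, on four round legs, each 32 mm in diameter. The legs rest on z = 0, each leg's axis is inset half a diameter from the nearest pair of seat edges (so the leg's bounding box is flush with the corner).

The picture frame is on top of the table. Four stools sit around the table at the −y, +y, −x, +x sides.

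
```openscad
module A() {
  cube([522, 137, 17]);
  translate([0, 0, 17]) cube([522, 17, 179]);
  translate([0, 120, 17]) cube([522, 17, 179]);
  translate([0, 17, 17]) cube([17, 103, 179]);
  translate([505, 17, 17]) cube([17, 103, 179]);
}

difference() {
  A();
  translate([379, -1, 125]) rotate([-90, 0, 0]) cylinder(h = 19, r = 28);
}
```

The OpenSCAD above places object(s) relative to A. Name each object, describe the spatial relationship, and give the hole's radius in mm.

A is an open box. The open box has a circular hole through its front wall. The hole's radius is 28 mm.

The subtracted cylinder has r = 28 mm.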